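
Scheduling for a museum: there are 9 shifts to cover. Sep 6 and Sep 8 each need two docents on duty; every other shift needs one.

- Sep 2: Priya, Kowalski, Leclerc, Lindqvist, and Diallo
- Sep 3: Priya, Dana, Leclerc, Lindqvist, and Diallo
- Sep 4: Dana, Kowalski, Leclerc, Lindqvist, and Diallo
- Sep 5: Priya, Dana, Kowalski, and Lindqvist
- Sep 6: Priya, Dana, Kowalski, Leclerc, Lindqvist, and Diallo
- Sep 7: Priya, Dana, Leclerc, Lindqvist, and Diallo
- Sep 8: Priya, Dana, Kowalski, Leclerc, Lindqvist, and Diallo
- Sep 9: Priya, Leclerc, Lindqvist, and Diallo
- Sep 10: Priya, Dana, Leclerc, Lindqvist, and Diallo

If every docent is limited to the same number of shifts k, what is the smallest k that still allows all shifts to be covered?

With 6 docents and 11 worker-slots to fill, someone must work at least ⌈11/6⌉ = 2 shifts, so k ≥ 2.
k = 2 works: Sep 2→Kowalski, Sep 3→Dana, Sep 4→Dana, Sep 5→Priya, Sep 6→Kowalski+Lindqvist, Sep 7→Leclerc, Sep 8→Lindqvist+Diallo, Sep 9→Priya, Sep 10→Leclerc.
Loads: Priya 2, Dana 2, Kowalski 2, Leclerc 2, Lindqvist 2, Diallo 1 — all ≤ 2.

2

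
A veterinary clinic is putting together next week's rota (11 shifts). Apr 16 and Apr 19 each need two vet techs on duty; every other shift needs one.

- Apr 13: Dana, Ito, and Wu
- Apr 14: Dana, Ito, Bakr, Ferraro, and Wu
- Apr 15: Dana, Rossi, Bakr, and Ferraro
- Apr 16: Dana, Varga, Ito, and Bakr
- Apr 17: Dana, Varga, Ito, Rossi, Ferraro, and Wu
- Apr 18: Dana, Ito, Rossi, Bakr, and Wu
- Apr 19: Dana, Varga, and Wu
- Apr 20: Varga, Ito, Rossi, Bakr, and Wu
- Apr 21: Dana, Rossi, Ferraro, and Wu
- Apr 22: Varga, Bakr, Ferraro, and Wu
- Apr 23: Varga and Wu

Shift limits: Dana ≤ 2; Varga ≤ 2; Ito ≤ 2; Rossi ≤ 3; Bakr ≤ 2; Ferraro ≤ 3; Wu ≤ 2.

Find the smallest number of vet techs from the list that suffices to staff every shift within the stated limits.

6

13 slots to fill and no one can take more than 3, so at least ⌈13/3⌉ = 5 vet techs are needed.
Any 5 vet techs together have capacity at most 3+3+2+2+2 = 12 < 13 slots, so 5 can never suffice.
Dana, Varga, Ito, Rossi, Bakr, and Ferraro alone can cover everything: Apr 13→Dana, Apr 14→Ito, Apr 15→Ferraro, Apr 16→Ito+Bakr, Apr 17→Ferraro, Apr 18→Rossi, Apr 19→Dana+Varga, Apr 20→Rossi, Apr 21→Rossi, Apr 22→Bakr, Apr 23→Varga.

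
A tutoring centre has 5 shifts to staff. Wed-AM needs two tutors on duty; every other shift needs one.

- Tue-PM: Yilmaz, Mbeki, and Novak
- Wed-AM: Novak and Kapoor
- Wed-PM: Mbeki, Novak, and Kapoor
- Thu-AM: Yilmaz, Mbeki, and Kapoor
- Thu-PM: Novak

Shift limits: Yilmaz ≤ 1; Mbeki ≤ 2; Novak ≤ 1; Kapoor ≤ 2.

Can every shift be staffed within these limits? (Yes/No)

Total capacity is 6 and 6 slots are needed, so capacity alone doesn't rule it out.
Shifts {Wed-AM, Thu-PM} need 3 worker-slots in total, but the tutors available for any of those shifts (Novak and Kapoor) can supply at most 2 among them. So no valid schedule exists.

No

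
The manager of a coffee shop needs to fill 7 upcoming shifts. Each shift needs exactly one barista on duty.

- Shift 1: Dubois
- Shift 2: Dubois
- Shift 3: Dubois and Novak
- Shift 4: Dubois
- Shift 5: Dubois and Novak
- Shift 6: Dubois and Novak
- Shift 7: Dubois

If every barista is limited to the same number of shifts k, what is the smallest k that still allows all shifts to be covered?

With 2 baristas and 7 worker-slots to fill, someone must work at least ⌈7/2⌉ = 4 shifts, so k ≥ 4.
k = 4 works: Shift 1→Dubois, Shift 2→Dubois, Shift 3→Novak, Shift 4→Dubois, Shift 5→Novak, Shift 6→Novak, Shift 7→Dubois.
Loads: Dubois 4, Novak 3 — all ≤ 4.

4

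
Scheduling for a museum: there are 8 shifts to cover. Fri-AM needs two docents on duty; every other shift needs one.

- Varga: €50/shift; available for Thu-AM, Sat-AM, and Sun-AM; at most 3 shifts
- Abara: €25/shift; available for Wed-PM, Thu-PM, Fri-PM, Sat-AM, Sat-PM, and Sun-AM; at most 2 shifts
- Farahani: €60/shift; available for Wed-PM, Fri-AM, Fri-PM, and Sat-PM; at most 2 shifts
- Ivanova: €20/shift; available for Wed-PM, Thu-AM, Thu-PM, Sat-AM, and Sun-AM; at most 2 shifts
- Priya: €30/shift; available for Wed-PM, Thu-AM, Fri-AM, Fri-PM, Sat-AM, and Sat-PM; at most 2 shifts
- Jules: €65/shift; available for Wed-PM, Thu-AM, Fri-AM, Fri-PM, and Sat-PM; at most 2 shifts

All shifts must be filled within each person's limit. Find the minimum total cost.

Picking the cheapest available docent for each shift independently would cost €240, but that ignores the shift limits.
An optimal schedule: Wed-PM→Priya, Thu-AM→Varga, Thu-PM→Ivanova, Fri-AM→Priya+Farahani, Fri-PM→Abara, Sat-AM→Varga, Sat-PM→Abara, Sun-AM→Ivanova.
Total: 30 + 50 + 20 + 30 + 60 + 25 + 50 + 25 + 20 = €310.

€310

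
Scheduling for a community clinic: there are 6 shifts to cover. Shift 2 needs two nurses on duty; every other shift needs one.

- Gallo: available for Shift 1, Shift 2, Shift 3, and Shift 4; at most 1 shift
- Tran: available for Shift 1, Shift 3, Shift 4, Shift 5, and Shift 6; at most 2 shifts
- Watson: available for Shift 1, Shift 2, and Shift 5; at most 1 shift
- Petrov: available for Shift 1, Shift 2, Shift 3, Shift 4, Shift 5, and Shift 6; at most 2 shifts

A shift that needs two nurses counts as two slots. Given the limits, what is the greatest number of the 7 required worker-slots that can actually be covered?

6

Total capacity across all nurses is 1+2+1+2 = 6, and 7 slots are needed, so at most 6 can be filled.
An assignment achieving 6: Shift 2→Gallo+Watson, Shift 3→Tran, Shift 4→Petrov, Shift 5→Petrov, Shift 6→Tran.
Loads: Gallo 1/1, Tran 2/2, Watson 1/1, Petrov 2/2.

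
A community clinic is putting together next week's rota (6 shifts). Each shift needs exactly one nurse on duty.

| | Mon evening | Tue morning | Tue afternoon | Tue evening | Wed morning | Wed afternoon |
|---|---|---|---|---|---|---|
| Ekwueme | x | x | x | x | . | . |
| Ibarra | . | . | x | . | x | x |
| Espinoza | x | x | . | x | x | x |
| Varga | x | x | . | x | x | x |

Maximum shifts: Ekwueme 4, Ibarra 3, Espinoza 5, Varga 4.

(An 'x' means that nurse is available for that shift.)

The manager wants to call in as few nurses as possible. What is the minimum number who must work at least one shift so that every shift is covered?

6 slots to fill and no one can take more than 5, so at least ⌈6/5⌉ = 2 nurses are needed.
Ekwueme and Ibarra alone can cover everything: Mon evening→Ekwueme, Tue morning→Ekwueme, Tue afternoon→Ekwueme, Tue evening→Ekwueme, Wed morning→Ibarra, Wed afternoon→Ibarra.

2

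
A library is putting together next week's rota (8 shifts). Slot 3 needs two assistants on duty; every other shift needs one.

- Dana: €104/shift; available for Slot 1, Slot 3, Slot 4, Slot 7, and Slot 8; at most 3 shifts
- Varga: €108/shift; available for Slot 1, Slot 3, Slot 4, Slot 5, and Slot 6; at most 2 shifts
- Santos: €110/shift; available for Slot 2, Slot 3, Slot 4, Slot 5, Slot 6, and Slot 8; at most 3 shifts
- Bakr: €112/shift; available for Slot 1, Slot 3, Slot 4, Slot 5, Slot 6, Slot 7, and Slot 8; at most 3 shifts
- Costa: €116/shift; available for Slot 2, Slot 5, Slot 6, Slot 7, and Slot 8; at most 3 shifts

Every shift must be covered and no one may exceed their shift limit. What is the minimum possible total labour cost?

€970

Picking the cheapest available assistant for each shift independently would cost €954, but that ignores the shift limits.
An optimal schedule: Slot 1→Dana, Slot 2→Santos, Slot 3→Santos+Bakr, Slot 4→Dana, Slot 5→Varga, Slot 6→Varga, Slot 7→Dana, Slot 8→Santos.
Total: 104 + 110 + 110 + 112 + 104 + 108 + 108 + 104 + 110 = €970.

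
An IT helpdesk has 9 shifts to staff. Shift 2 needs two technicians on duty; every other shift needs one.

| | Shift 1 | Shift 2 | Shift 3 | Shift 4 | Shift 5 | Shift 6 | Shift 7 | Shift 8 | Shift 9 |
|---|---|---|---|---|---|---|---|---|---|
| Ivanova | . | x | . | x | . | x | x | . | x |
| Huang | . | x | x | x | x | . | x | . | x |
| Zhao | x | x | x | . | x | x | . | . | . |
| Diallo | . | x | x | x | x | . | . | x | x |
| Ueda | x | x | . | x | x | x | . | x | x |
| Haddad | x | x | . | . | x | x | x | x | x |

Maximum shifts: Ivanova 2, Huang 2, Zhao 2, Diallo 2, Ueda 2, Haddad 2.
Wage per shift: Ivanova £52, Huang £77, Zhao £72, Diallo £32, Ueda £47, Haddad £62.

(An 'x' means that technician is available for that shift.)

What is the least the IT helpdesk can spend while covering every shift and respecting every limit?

Picking the cheapest available technician for each shift independently would cost £385, but that ignores the shift limits.
An optimal schedule: Shift 1→Ueda, Shift 2→Haddad+Zhao, Shift 3→Diallo, Shift 4→Ueda, Shift 5→Zhao, Shift 6→Ivanova, Shift 7→Ivanova, Shift 8→Diallo, Shift 9→Haddad.
Total: 47 + 62 + 72 + 32 + 47 + 72 + 52 + 52 + 32 + 62 = £530.

£530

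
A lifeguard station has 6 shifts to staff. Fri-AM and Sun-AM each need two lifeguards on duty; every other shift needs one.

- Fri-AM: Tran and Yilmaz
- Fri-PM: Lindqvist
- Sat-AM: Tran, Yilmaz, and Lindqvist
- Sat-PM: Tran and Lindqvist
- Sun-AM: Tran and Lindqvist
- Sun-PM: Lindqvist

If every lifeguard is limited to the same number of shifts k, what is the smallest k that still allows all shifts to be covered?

With 3 lifeguards and 8 worker-slots to fill, someone must work at least ⌈8/3⌉ = 3 shifts, so k ≥ 3.
k = 3 works: Fri-AM→Tran+Yilmaz, Fri-PM→Lindqvist, Sat-AM→Yilmaz, Sat-PM→Tran, Sun-AM→Tran+Lindqvist, Sun-PM→Lindqvist.
Loads: Tran 3, Yilmaz 2, Lindqvist 3 — all ≤ 3.

3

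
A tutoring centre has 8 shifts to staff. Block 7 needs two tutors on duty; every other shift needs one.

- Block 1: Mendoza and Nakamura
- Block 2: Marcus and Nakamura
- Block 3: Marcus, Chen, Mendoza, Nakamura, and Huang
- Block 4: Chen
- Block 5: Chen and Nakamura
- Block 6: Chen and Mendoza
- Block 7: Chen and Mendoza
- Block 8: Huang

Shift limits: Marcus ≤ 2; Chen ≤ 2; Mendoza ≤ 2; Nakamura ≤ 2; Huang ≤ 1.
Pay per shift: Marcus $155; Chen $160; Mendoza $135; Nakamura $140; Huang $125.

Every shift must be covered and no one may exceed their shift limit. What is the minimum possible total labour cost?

$1305

Block 4 can only be covered by Chen, so that assignment is forced.
Block 7 can only be covered by Chen and Mendoza, so that assignment is forced.
Block 8 can only be covered by Huang, so that assignment is forced.
Picking the cheapest available tutor for each shift independently would cost $1255, but that ignores the shift limits.
An optimal schedule: Block 1→Nakamura, Block 2→Marcus, Block 3→Marcus, Block 4→Chen, Block 5→Nakamura, Block 6→Mendoza, Block 7→Chen+Mendoza, Block 8→Huang.
Total: 140 + 155 + 155 + 160 + 140 + 135 + 160 + 135 + 125 = $1305.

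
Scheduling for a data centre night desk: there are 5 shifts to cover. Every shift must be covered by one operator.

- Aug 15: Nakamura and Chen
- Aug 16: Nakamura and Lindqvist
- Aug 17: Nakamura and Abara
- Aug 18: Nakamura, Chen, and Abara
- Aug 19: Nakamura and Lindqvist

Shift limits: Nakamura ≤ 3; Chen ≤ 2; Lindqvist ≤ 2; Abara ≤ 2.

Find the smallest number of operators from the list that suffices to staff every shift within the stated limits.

2

5 slots to fill and no one can take more than 3, so at least ⌈5/3⌉ = 2 operators are needed.
Nakamura and Chen alone can cover everything: Aug 15→Chen, Aug 16→Nakamura, Aug 17→Nakamura, Aug 18→Chen, Aug 19→Nakamura.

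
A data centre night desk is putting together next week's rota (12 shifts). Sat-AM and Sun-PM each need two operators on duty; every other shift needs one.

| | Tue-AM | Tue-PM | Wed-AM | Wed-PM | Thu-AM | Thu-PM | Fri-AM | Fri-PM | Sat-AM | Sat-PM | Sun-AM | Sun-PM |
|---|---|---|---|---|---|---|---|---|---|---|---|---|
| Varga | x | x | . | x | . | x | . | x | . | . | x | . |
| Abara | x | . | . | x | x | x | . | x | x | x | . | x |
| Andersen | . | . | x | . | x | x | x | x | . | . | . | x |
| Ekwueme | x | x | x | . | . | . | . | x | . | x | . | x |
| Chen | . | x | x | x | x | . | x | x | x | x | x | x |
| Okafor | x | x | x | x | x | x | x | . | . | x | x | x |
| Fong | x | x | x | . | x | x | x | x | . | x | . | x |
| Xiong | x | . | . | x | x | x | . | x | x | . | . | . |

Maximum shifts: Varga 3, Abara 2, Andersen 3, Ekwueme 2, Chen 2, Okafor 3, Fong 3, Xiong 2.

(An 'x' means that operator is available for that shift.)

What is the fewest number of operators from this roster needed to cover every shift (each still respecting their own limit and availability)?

6

14 slots to fill and no one can take more than 3, so at least ⌈14/3⌉ = 5 operators are needed.
No set of 5 operators can cover every shift (each such set leaves at least one shift with no one available or exceeds a cap).
Varga, Abara, Andersen, Ekwueme, Chen, and Okafor alone can cover everything: Tue-AM→Varga, Tue-PM→Varga, Wed-AM→Andersen, Wed-PM→Abara, Thu-AM→Andersen, Thu-PM→Okafor, Fri-AM→Andersen, Fri-PM→Ekwueme, Sat-AM→Abara+Chen, Sat-PM→Ekwueme, Sun-AM→Varga, Sun-PM→Chen+Okafor.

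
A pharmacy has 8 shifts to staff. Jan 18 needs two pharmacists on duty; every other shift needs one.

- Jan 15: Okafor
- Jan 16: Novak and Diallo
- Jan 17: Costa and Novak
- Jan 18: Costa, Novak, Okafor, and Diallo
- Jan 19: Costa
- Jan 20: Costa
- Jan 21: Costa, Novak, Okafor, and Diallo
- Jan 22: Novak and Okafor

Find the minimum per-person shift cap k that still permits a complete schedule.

With 4 pharmacists and 9 worker-slots to fill, someone must work at least ⌈9/4⌉ = 3 shifts, so k ≥ 3.
k = 3 works: Jan 15→Okafor, Jan 16→Novak, Jan 17→Costa, Jan 18→Okafor+Diallo, Jan 19→Costa, Jan 20→Costa, Jan 21→Novak, Jan 22→Novak.
Loads: Costa 3, Novak 3, Okafor 2, Diallo 1 — all ≤ 3.

3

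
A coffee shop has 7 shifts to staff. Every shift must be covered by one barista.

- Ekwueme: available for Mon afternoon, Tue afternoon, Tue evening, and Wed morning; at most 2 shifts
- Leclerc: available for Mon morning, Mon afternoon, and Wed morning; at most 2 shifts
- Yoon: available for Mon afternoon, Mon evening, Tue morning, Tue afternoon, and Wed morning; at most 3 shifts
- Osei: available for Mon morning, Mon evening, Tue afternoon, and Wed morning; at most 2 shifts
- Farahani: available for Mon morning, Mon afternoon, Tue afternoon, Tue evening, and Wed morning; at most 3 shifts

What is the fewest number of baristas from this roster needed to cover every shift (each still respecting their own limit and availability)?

7 slots to fill and no one can take more than 3, so at least ⌈7/3⌉ = 3 baristas are needed.
Ekwueme, Leclerc, and Yoon alone can cover everything: Mon morning→Leclerc, Mon afternoon→Leclerc, Mon evening→Yoon, Tue morning→Yoon, Tue afternoon→Ekwueme, Tue evening→Ekwueme, Wed morning→Yoon.

3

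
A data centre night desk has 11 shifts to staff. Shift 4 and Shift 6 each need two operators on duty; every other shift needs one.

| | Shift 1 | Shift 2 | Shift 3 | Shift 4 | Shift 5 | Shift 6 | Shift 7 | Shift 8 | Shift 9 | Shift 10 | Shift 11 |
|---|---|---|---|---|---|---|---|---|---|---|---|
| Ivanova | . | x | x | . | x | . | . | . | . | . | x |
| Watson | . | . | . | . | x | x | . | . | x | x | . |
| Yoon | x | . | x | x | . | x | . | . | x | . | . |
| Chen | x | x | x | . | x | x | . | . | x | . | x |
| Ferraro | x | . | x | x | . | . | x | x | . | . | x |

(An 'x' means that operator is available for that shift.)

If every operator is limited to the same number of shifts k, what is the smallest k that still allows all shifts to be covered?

3

With 5 operators and 13 worker-slots to fill, someone must work at least ⌈13/5⌉ = 3 shifts, so k ≥ 3.
k = 3 works: Shift 1→Yoon, Shift 2→Ivanova, Shift 3→Chen, Shift 4→Yoon+Ferraro, Shift 5→Ivanova, Shift 6→Watson+Yoon, Shift 7→Ferraro, Shift 8→Ferraro, Shift 9→Watson, Shift 10→Watson, Shift 11→Ivanova.
Loads: Ivanova 3, Watson 3, Yoon 3, Chen 1, Ferraro 3 — all ≤ 3.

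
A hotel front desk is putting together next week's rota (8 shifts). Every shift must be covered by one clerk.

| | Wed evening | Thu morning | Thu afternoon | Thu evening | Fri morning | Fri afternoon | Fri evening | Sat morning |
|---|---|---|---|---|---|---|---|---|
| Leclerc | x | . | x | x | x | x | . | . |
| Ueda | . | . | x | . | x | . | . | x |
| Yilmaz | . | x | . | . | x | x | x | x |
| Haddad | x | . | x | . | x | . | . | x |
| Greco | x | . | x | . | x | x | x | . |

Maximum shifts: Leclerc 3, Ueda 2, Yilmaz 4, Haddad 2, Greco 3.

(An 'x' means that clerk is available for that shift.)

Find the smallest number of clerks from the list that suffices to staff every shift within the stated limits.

3

8 slots to fill and no one can take more than 4, so at least ⌈8/4⌉ = 2 clerks are needed.
Any 2 clerks together have capacity at most 4+3 = 7 < 8 slots, so 2 can never suffice.
Leclerc, Ueda, and Yilmaz alone can cover everything: Wed evening→Leclerc, Thu morning→Yilmaz, Thu afternoon→Leclerc, Thu evening→Leclerc, Fri morning→Ueda, Fri afternoon→Yilmaz, Fri evening→Yilmaz, Sat morning→Ueda.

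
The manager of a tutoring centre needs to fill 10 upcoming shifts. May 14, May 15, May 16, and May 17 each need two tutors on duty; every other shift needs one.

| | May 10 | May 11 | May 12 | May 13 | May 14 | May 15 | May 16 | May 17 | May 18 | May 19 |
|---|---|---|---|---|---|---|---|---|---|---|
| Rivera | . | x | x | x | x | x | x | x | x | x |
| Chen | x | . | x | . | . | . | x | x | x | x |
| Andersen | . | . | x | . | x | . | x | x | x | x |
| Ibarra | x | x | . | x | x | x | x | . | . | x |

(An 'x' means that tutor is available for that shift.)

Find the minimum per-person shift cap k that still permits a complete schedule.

With 4 tutors and 14 worker-slots to fill, someone must work at least ⌈14/4⌉ = 4 shifts, so k ≥ 4.
k = 4 works: May 10→Chen, May 11→Rivera, May 12→Rivera, May 13→Rivera, May 14→Andersen+Ibarra, May 15→Rivera+Ibarra, May 16→Andersen+Ibarra, May 17→Chen+Andersen, May 18→Chen, May 19→Chen.
Loads: Rivera 4, Chen 4, Andersen 3, Ibarra 3 — all ≤ 4.

4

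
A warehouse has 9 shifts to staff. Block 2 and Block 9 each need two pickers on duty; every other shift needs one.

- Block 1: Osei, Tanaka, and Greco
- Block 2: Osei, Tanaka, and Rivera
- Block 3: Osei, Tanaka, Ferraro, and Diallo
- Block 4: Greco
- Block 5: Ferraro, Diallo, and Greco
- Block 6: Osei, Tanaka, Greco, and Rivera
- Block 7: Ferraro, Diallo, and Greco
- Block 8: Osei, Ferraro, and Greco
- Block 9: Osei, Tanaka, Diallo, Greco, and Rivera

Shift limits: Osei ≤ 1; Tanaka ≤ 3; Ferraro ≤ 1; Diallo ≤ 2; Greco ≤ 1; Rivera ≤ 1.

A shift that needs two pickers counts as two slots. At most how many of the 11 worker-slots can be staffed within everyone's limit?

9

Total capacity across all pickers is 1+3+1+2+1+1 = 9, and 11 slots are needed, so at most 9 can be filled.
An assignment achieving 9: Block 1→Osei, Block 2→Tanaka+Rivera, Block 3→Tanaka, Block 4→Greco, Block 5→Ferraro, Block 6→Tanaka, Block 7→Diallo, Block 9→Diallo.
Loads: Osei 1/1, Tanaka 3/3, Ferraro 1/1, Diallo 2/2, Greco 1/1, Rivera 1/1.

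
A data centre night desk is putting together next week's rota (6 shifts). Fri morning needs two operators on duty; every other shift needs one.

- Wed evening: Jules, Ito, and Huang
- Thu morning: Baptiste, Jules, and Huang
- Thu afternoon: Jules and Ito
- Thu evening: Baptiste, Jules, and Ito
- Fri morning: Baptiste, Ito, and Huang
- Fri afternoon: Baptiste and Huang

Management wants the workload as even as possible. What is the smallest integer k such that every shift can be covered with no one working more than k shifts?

2

With 4 operators and 7 worker-slots to fill, someone must work at least ⌈7/4⌉ = 2 shifts, so k ≥ 2.
k = 2 works: Wed evening→Jules, Thu morning→Baptiste, Thu afternoon→Jules, Thu evening→Ito, Fri morning→Ito+Huang, Fri afternoon→Baptiste.
Loads: Baptiste 2, Jules 2, Ito 2, Huang 1 — all ≤ 2.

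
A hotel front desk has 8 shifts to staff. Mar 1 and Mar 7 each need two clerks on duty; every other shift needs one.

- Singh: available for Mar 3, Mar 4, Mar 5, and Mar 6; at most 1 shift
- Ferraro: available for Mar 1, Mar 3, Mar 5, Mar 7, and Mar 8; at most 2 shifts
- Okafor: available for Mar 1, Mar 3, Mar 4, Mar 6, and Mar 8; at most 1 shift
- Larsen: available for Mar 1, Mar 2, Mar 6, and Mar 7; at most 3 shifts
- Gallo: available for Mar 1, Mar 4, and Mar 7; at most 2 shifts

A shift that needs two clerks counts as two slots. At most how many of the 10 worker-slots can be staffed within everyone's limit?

9

Total capacity across all clerks is 1+2+1+3+2 = 9, and 10 slots are needed, so at most 9 can be filled.
An assignment achieving 9: Mar 1→Gallo, Mar 2→Larsen, Mar 3→Ferraro, Mar 4→Okafor, Mar 5→Singh, Mar 6→Larsen, Mar 7→Larsen+Gallo, Mar 8→Ferraro.
Loads: Singh 1/1, Ferraro 2/2, Okafor 1/1, Larsen 3/3, Gallo 2/2.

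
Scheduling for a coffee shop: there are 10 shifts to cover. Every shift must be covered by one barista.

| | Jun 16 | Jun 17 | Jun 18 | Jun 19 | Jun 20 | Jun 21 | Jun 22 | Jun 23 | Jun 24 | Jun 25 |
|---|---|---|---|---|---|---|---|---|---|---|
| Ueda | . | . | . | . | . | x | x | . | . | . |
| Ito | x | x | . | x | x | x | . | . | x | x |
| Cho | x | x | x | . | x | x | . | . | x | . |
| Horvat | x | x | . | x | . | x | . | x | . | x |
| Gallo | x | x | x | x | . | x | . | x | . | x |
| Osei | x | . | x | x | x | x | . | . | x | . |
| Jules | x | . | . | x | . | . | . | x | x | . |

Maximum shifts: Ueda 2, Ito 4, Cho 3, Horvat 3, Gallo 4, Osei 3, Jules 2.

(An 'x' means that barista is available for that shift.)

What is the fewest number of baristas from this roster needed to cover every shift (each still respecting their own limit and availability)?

3

10 slots to fill and no one can take more than 4, so at least ⌈10/4⌉ = 3 baristas are needed.
Ueda, Ito, and Gallo alone can cover everything: Jun 16→Ito, Jun 17→Ito, Jun 18→Gallo, Jun 19→Gallo, Jun 20→Ito, Jun 21→Ueda, Jun 22→Ueda, Jun 23→Gallo, Jun 24→Ito, Jun 25→Gallo.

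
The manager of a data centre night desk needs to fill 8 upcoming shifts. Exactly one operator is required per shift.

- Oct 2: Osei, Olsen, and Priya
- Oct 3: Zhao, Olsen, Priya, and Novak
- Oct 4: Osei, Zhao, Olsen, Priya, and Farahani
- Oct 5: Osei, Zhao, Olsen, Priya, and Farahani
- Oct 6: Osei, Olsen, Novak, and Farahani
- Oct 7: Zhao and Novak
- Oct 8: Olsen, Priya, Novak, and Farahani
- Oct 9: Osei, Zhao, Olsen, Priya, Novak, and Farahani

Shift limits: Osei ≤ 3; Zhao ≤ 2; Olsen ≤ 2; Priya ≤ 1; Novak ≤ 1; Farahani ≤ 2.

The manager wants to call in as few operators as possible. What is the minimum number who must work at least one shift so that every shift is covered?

4

8 slots to fill and no one can take more than 3, so at least ⌈8/3⌉ = 3 operators are needed.
Any 3 operators together have capacity at most 3+2+2 = 7 < 8 slots, so 3 can never suffice.
Osei, Zhao, Olsen, and Priya alone can cover everything: Oct 2→Osei, Oct 3→Zhao, Oct 4→Osei, Oct 5→Olsen, Oct 6→Osei, Oct 7→Zhao, Oct 8→Olsen, Oct 9→Priya.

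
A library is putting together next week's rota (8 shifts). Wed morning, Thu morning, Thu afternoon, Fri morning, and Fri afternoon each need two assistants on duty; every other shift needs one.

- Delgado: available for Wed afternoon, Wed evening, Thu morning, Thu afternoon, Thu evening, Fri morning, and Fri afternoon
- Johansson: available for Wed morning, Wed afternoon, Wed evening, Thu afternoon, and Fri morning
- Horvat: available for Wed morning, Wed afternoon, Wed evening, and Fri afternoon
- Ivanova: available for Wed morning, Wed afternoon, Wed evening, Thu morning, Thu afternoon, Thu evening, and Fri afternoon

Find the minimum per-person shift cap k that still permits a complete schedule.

4

With 4 assistants and 13 worker-slots to fill, someone must work at least ⌈13/4⌉ = 4 shifts, so k ≥ 4.
k = 4 works: Wed morning→Johansson+Horvat, Wed afternoon→Johansson, Wed evening→Horvat, Thu morning→Delgado+Ivanova, Thu afternoon→Delgado+Johansson, Thu evening→Delgado, Fri morning→Delgado+Johansson, Fri afternoon→Horvat+Ivanova.
Loads: Delgado 4, Johansson 4, Horvat 3, Ivanova 2 — all ≤ 4.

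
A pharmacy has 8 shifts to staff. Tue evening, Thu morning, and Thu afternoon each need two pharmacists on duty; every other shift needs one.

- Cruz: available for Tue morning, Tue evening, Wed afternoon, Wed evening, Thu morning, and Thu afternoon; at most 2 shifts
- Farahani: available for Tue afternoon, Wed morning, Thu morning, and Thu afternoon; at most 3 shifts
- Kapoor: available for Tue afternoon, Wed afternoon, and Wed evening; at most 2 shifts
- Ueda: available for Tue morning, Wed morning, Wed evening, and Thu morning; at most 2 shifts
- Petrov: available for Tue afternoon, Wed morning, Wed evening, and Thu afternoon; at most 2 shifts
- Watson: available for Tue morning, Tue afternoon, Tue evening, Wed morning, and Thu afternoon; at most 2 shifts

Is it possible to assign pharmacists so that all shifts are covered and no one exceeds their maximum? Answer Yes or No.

Tue evening can only be covered by Cruz and Watson, so that assignment is forced.
One valid schedule: Tue morning→Ueda, Tue afternoon→Farahani, Tue evening→Cruz+Watson, Wed morning→Farahani, Wed afternoon→Cruz, Wed evening→Kapoor, Thu morning→Farahani+Ueda, Thu afternoon→Petrov+Watson.
Loads: Cruz 2/2, Farahani 3/3, Kapoor 1/2, Ueda 2/2, Petrov 1/2, Watson 2/2 — all within limits.

Yes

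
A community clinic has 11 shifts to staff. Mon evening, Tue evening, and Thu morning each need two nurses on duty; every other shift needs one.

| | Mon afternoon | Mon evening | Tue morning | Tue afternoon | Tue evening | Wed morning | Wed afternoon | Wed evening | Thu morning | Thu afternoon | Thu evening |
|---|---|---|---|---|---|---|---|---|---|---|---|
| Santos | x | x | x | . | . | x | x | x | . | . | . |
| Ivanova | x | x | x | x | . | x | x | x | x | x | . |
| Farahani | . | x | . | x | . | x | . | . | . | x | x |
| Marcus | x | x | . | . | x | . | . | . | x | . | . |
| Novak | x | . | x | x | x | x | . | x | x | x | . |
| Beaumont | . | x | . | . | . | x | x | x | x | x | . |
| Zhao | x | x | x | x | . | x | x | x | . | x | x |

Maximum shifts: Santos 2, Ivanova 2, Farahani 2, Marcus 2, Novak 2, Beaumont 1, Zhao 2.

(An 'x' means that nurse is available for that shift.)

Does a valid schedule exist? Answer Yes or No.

No

Total capacity is 2+2+2+2+2+1+2 = 13 but 14 worker-slots are needed — infeasible.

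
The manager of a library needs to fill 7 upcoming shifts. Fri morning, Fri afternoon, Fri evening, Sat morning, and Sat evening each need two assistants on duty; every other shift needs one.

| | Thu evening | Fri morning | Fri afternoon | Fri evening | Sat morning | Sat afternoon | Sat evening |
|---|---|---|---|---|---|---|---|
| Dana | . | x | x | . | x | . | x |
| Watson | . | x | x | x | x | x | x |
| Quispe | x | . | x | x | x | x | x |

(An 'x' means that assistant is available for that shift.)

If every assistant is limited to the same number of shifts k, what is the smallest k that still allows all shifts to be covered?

4

With 3 assistants and 12 worker-slots to fill, someone must work at least ⌈12/3⌉ = 4 shifts, so k ≥ 4.
k = 4 works: Thu evening→Quispe, Fri morning→Dana+Watson, Fri afternoon→Dana+Watson, Fri evening→Watson+Quispe, Sat morning→Dana+Quispe, Sat afternoon→Watson, Sat evening→Dana+Quispe.
Loads: Dana 4, Watson 4, Quispe 4 — all ≤ 4.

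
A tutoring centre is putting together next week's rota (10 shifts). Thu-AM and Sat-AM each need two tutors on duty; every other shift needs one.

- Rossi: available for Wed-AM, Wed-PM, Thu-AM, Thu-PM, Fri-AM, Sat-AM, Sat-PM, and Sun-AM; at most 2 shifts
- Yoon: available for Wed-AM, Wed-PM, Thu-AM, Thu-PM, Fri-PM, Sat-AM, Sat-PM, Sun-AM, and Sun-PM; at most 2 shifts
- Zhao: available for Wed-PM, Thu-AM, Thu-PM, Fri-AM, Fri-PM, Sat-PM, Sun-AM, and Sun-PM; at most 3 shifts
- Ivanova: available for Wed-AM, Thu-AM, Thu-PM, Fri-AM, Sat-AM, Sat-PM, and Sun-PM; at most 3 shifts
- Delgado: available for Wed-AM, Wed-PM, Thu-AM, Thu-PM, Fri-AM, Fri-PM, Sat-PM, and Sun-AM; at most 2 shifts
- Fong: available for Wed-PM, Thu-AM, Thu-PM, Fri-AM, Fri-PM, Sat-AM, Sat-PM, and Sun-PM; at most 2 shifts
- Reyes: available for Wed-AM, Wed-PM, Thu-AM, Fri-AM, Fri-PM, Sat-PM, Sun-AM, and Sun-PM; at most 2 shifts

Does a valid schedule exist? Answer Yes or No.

One valid schedule: Wed-AM→Rossi, Wed-PM→Zhao, Thu-AM→Ivanova+Delgado, Thu-PM→Zhao, Fri-AM→Zhao, Fri-PM→Yoon, Sat-AM→Ivanova+Fong, Sat-PM→Ivanova, Sun-AM→Rossi, Sun-PM→Yoon.
Loads: Rossi 2/2, Yoon 2/2, Zhao 3/3, Ivanova 3/3, Delgado 1/2, Fong 1/2, Reyes 0/2 — all within limits.

Yes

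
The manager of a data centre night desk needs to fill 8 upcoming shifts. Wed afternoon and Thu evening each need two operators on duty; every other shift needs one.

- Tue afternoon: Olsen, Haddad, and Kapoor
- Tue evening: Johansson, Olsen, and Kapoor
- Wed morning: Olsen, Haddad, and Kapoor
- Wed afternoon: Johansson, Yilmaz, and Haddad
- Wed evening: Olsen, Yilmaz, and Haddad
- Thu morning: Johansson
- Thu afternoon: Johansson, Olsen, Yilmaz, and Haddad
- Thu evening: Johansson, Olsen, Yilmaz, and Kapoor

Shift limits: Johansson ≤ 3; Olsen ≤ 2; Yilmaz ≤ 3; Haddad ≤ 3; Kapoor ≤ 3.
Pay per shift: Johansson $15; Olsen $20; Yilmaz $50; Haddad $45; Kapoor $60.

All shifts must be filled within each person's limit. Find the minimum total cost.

Thu morning can only be covered by Johansson, so that assignment is forced.
Picking the cheapest available operator for each shift independently would cost $200, but that ignores the shift limits.
An optimal schedule: Tue afternoon→Olsen, Tue evening→Johansson, Wed morning→Olsen, Wed afternoon→Haddad+Yilmaz, Wed evening→Haddad, Thu morning→Johansson, Thu afternoon→Haddad, Thu evening→Johansson+Yilmaz.
Total: 20 + 15 + 20 + 45 + 50 + 45 + 15 + 45 + 15 + 50 = $320.

$320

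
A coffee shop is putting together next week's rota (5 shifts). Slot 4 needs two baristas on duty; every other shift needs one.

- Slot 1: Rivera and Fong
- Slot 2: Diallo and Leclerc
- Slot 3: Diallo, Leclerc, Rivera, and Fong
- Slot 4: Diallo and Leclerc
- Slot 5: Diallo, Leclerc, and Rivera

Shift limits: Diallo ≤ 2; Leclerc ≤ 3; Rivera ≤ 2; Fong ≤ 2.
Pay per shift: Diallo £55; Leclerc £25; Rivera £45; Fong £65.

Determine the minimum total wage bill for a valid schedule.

Slot 4 can only be covered by Diallo and Leclerc, so that assignment is forced.
Picking the cheapest available barista for each shift independently would cost £200, but that ignores the shift limits.
An optimal schedule: Slot 1→Rivera, Slot 2→Leclerc, Slot 3→Rivera, Slot 4→Leclerc+Diallo, Slot 5→Leclerc.
Total: 45 + 25 + 45 + 25 + 55 + 25 = £220.

£220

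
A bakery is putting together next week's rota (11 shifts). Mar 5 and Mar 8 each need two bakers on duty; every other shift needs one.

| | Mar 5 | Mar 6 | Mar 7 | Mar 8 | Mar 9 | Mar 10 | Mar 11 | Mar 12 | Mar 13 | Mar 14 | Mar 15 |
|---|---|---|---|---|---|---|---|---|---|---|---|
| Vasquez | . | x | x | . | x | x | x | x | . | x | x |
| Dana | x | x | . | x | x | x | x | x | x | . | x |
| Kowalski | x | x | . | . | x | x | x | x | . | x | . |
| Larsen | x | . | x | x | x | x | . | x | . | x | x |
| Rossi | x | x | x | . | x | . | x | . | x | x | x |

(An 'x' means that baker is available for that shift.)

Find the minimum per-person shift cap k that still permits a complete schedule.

3

With 5 bakers and 13 worker-slots to fill, someone must work at least ⌈13/5⌉ = 3 shifts, so k ≥ 3.
k = 3 works: Mar 5→Larsen+Rossi, Mar 6→Vasquez, Mar 7→Vasquez, Mar 8→Dana+Larsen, Mar 9→Kowalski, Mar 10→Vasquez, Mar 11→Dana, Mar 12→Kowalski, Mar 13→Dana, Mar 14→Kowalski, Mar 15→Larsen.
Loads: Vasquez 3, Dana 3, Kowalski 3, Larsen 3, Rossi 1 — all ≤ 3.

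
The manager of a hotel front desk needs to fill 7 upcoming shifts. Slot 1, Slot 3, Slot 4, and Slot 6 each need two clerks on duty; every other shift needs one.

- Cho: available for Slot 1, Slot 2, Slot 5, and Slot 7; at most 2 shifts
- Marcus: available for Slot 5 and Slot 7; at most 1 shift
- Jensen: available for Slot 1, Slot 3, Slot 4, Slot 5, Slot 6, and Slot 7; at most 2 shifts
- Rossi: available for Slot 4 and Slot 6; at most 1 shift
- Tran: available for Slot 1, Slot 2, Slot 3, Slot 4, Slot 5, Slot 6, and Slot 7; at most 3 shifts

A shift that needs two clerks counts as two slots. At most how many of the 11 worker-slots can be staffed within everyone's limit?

Total capacity across all clerks is 2+1+2+1+3 = 9, and 11 slots are needed, so at most 9 can be filled.
An assignment achieving 9: Slot 1→Cho+Jensen, Slot 2→Cho, Slot 3→Jensen+Tran, Slot 4→Rossi+Tran, Slot 5→Marcus, Slot 6→Tran.
Loads: Cho 2/2, Marcus 1/1, Jensen 2/2, Rossi 1/1, Tran 3/3.

9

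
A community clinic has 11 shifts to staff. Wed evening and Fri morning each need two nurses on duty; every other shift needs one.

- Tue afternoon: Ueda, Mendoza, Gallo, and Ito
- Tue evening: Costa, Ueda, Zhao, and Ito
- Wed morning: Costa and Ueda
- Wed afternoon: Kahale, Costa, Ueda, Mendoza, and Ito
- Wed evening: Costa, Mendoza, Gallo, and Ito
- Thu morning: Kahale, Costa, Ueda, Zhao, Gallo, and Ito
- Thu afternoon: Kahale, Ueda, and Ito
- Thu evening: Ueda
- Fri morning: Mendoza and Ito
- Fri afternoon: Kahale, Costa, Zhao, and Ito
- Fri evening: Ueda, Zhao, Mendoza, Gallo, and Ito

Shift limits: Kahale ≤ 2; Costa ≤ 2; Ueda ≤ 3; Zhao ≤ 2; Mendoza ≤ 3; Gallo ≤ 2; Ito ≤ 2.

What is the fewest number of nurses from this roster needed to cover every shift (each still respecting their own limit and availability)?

13 slots to fill and no one can take more than 3, so at least ⌈13/3⌉ = 5 nurses are needed.
Any 5 nurses together have capacity at most 3+3+2+2+2 = 12 < 13 slots, so 5 can never suffice.
Kahale, Costa, Ueda, Zhao, Mendoza, and Ito alone can cover everything: Tue afternoon→Ueda, Tue evening→Ueda, Wed morning→Costa, Wed afternoon→Mendoza, Wed evening→Costa+Mendoza, Thu morning→Zhao, Thu afternoon→Kahale, Thu evening→Ueda, Fri morning→Mendoza+Ito, Fri afternoon→Kahale, Fri evening→Zhao.

6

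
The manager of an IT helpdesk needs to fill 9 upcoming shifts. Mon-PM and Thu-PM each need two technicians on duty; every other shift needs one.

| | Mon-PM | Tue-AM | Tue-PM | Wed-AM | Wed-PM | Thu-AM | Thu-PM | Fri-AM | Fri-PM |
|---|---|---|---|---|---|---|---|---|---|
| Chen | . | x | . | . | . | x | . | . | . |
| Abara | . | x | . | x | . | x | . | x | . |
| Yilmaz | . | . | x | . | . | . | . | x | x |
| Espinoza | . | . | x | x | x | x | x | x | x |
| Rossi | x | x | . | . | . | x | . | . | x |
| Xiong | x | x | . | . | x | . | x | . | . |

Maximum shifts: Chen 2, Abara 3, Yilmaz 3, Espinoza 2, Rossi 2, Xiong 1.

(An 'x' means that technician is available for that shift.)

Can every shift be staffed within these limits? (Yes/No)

No

Total capacity is 13 and 11 slots are needed, so capacity alone doesn't rule it out.
Shifts {Mon-PM, Thu-PM} need 4 worker-slots in total, but the technicians available for any of those shifts (Espinoza, Rossi, and Xiong) can supply at most 3 among them. So no valid schedule exists.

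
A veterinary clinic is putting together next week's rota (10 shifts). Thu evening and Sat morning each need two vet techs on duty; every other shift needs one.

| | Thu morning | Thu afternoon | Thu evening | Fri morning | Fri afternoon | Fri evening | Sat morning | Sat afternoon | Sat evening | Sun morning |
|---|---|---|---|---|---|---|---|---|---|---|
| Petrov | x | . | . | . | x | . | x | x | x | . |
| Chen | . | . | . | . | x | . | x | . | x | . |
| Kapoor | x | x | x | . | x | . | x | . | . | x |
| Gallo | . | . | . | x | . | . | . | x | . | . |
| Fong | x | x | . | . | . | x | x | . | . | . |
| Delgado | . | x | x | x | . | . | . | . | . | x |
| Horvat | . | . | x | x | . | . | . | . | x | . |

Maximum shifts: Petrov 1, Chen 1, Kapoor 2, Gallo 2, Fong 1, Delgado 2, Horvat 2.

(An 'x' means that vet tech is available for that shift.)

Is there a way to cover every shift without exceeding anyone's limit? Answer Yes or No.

Total capacity is 1+1+2+2+1+2+2 = 11 but 12 worker-slots are needed — infeasible.

No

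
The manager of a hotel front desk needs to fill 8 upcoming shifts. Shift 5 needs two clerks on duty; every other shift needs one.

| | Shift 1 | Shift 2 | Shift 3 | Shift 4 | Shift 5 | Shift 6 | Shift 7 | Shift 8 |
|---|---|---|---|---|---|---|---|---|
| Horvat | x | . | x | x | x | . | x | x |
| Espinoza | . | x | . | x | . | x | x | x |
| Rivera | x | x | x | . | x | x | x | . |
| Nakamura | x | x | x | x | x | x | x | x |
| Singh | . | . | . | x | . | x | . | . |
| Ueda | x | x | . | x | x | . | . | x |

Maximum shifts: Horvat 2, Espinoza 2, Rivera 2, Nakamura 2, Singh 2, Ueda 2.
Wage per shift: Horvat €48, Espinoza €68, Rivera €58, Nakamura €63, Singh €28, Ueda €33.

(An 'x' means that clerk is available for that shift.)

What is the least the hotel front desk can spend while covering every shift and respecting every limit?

Picking the cheapest available clerk for each shift independently would cost €332, but that ignores the shift limits.
An optimal schedule: Shift 1→Ueda, Shift 2→Ueda, Shift 3→Horvat, Shift 4→Singh, Shift 5→Rivera+Nakamura, Shift 6→Singh, Shift 7→Rivera, Shift 8→Horvat.
Total: 33 + 33 + 48 + 28 + 58 + 63 + 28 + 58 + 48 = €397.

€397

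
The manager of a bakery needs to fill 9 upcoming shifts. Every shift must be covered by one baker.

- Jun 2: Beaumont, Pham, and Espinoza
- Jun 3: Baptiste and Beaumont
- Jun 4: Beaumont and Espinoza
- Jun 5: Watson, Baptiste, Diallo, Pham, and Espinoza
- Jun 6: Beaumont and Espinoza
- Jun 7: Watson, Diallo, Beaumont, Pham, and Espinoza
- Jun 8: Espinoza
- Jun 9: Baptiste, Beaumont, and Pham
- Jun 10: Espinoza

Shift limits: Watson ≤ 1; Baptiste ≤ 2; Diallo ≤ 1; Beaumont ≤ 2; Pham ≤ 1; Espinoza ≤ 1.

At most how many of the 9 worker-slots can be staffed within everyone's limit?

Total capacity across all bakers is 1+2+1+2+1+1 = 8, and 9 slots are needed, so at most 8 can be filled.
An assignment achieving 8: Jun 2→Pham, Jun 3→Baptiste, Jun 4→Beaumont, Jun 5→Watson, Jun 6→Beaumont, Jun 7→Diallo, Jun 8→Espinoza, Jun 9→Baptiste.
Loads: Watson 1/1, Baptiste 2/2, Diallo 1/1, Beaumont 2/2, Pham 1/1, Espinoza 1/1.

8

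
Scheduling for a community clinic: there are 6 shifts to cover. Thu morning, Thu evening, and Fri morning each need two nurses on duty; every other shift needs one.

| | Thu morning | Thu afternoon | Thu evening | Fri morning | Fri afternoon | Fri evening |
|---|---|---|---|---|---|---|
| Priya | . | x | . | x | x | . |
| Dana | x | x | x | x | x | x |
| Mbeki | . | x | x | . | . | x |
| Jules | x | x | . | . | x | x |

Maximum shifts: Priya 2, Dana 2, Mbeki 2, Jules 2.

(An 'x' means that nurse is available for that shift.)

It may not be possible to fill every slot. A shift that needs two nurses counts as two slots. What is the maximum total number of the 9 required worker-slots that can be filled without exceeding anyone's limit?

8

Total capacity across all nurses is 2+2+2+2 = 8, and 9 slots are needed, so at most 8 can be filled.
An assignment achieving 8: Thu morning→Dana+Jules, Thu afternoon→Jules, Thu evening→Dana+Mbeki, Fri morning→Priya, Fri afternoon→Priya, Fri evening→Mbeki.
Loads: Priya 2/2, Dana 2/2, Mbeki 2/2, Jules 2/2.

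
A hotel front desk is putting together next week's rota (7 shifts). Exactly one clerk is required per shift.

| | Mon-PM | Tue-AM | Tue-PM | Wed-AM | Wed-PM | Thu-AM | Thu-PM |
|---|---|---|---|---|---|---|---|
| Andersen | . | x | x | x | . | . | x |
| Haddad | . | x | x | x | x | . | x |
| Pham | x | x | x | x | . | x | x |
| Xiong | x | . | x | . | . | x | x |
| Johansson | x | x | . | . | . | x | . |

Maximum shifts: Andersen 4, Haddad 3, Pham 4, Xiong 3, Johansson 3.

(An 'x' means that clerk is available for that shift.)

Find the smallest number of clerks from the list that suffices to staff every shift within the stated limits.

2

7 slots to fill and no one can take more than 4, so at least ⌈7/4⌉ = 2 clerks are needed.
Haddad and Pham alone can cover everything: Mon-PM→Pham, Tue-AM→Haddad, Tue-PM→Haddad, Wed-AM→Pham, Wed-PM→Haddad, Thu-AM→Pham, Thu-PM→Pham.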